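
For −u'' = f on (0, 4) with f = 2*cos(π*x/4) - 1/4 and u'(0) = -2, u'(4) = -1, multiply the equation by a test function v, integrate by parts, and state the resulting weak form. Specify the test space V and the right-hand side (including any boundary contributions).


V = H^1(0, 4) (v unrestricted at boundary; u is determined up to an additive constant); weak form: ∫_0^4 u'v' dx = ∫_0^4 (2*cos(π*x/4) - 1/4) v dx − v(4) + 2·v(0) for all v ∈ V.

Multiply both sides by a test function v and integrate from 0 to 4:
  ∫_0^4 −u''(x) v(x) dx = ∫_0^4 f(x) v(x) dx.
Integrate the LHS by parts once:
  ∫_0^4 −u'' v dx = −[u'(x) v(x)]_0^4 + ∫_0^4 u'(x) v'(x) dx.
Thus ∫_0^4 u'(x) v'(x) dx = ∫_0^4 f(x) v(x) dx + [u'(x) v(x)]_0^4.
Choose V so that boundary terms are either known or forced to vanish.
u has inhomogeneous Neumann u'(0) = -2, u'(4) = -1. [u' v]_0^4 = (-1)·v(4) − (-2)·v(0) = − v(4) + 2·v(0). Take V = H^1(0, 4); boundary term becomes part of RHS.
Weak formulation: find u (satisfying any essential BC) such that ∫_0^4 u'(x) v'(x) dx = ∫_0^4 f v dx − v(4) + 2·v(0) for all v ∈ V (Neumann data are natural BCs: they enter the RHS as boundary terms).
Substituting f(x) = 2*cos(π*x/4) - 1/4, the right-hand side is ∫_0^4 (2*cos(π*x/4) - 1/4) v dx − v(4) + 2·v(0).
Compatibility check (pure Neumann): taking v ≡ 1 ∈ V gives 0 = ∫_0^4 f dx + (-1) − (-2), i.e. ∫_0^4 f dx must equal u'(0) − u'(4) = -1. Indeed ∫_0^4 (2*cos(π*x/4) - 1/4) dx = -1, so the data are compatible. The solution is then unique only up to an additive constant (fix it e.g. by requiring ∫_0^4 u dx = 0).


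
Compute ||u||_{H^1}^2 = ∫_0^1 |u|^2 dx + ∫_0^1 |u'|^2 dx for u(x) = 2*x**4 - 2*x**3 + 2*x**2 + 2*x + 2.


||u||_{H^1}^2 = 10217/315

The H^1 norm (squared) on an interval (0, L) is
  ||u||_{H^1}^2 = ∫_0^L u(x)^2 dx + ∫_0^L u'(x)^2 dx.
Compute u'(x) = 8*x**3 - 6*x**2 + 4*x + 2.
Then u(x)^2 = 4*x**8 - 8*x**7 + 12*x**6 + 4*x**4 + 12*x**2 + 8*x + 4 and u'(x)^2 = 64*x**6 - 96*x**5 + 100*x**4 - 16*x**3 - 8*x**2 + 16*x + 4.
Integrate each monomial from 0 to 1 using ∫_0^1 c·x^n dx = c·1^(n+1)/(n+1):
  ∫_0^1 u(x)^2 dx = ∫_0^1 (4*x^8 - 8*x^7 + 12*x^6 + 4*x^4 + 12*x^2 + 8*x + 4) dx. Term by term:
    ∫_0^1 4*x^8 dx = 4/9;  ∫_0^1 -8*x^7 dx = -1;  ∫_0^1 12*x^6 dx = 12/7;
    ∫_0^1 4*x^4 dx = 4/5;  ∫_0^1 12*x^2 dx = 4;  ∫_0^1 8*x dx = 4;
    ∫_0^1 4 dx = 4.
  Sum: 4/9 − 1 + 12/7 + 4/5 + 4 + 4 + 4 = 4397/315.
  ∫_0^1 u'(x)^2 dx = ∫_0^1 (64*x^6 - 96*x^5 + 100*x^4 - 16*x^3 - 8*x^2 + 16*x + 4) dx. Term by term:
    ∫_0^1 64*x^6 dx = 64/7;  ∫_0^1 -96*x^5 dx = -16;  ∫_0^1 100*x^4 dx = 20;
    ∫_0^1 -16*x^3 dx = -4;  ∫_0^1 -8*x^2 dx = -8/3;  ∫_0^1 16*x dx = 8;
    ∫_0^1 4 dx = 4.
  Sum: 64/7 − 16 + 20 − 4 − 8/3 + 8 + 4 = 388/21.
Adding: ||u||_{H^1}^2 = 4397/315 + 388/21 = 10217/315.


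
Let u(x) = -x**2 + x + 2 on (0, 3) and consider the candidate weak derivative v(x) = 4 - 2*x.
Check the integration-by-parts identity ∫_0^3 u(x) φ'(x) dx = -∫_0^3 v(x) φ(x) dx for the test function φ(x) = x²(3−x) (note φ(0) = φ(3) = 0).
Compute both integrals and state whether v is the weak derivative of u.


LHS = 351/20, RHS = -27/10. No, v is not the weak derivative of u.

u(x) = -x**2 + x + 2, classical derivative u'(x) = 1 - 2*x.
φ(x) = x²(3−x), so φ'(x) = 3*x*(2 - x).
Note φ(0) = φ(3) = 0, so the boundary term u·φ vanishes.
LHS = ∫_0^3 u(x) φ'(x) dx = ∫_0^3 (3*x^4 - 9*x^3 + 12*x) dx. Term by term:
  ∫_0^3 3*x^4 dx = 729/5;  ∫_0^3 -9*x^3 dx = -729/4;  ∫_0^3 12*x dx = 54.
Sum: 729/5 − 729/4 + 54 = 351/20.
So LHS = 351/20.
∫_0^3 v(x) φ(x) dx = ∫_0^3 (2*x^4 - 10*x^3 + 12*x^2) dx. Term by term:
  ∫_0^3 2*x^4 dx = 486/5;  ∫_0^3 -10*x^3 dx = -405/2;  ∫_0^3 12*x^2 dx = 108.
Sum: 486/5 − 405/2 + 108 = 27/10.
So RHS = -∫_0^3 v(x) φ(x) dx = -27/10.
LHS − RHS = 81/4 ≠ 0, so the identity fails.
(For a valid weak derivative the identity must hold for EVERY test function, in particular this one. The failure shows v is NOT the weak derivative of u.)
Correct weak derivative would be u'(x) = 1 - 2*x.


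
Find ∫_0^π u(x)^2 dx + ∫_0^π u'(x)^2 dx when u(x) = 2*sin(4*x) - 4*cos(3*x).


||u||_{H^1(0,π)}^2 = -1280/7 + 114*π

u'(x) = 12*sin(3*x) + 8*cos(4*x).
Expand u² and (u')² and integrate term by term on (0, π), using: for integers n ≥ 1, ∫_0^π sin²(nx) dx = ∫_0^π cos²(nx) dx = π/2; for n ≠ n', ∫_0^π sin(nx)sin(n'x) dx = ∫_0^π cos(nx)cos(n'x) dx = 0; and by product-to-sum, ∫_0^π sin(nx)cos(n'x) dx = ½∫_0^π [sin((n+n')x) + sin((n−n')x)] dx, which is 0 when n+n' is even and 2n/(n²−n'²) when n+n' is odd (it need not vanish on (0, π)).
  u² squared terms: (-4)²·∫cos(3x)² dx = 16·π/2 = 8*π;  (2)²·∫sin(4x)² dx = 4·π/2 = 2*π.
  u² cross terms: 2·(-4)·(2)·∫cos(3x)·sin(4x) dx = -16·(8/7) = -128/7.
  So ∫_0^π u² dx = 8*π + 2*π − 128/7 = -128/7 + 10*π.
  (u')² squared terms: (8)²·∫cos(4x)² dx = 64·π/2 = 32*π;  (12)²·∫sin(3x)² dx = 144·π/2 = 72*π.
  (u')² cross terms: 2·(8)·(12)·∫cos(4x)·sin(3x) dx = 192·(-6/7) = -1152/7.
  So ∫_0^π (u')² dx = 32*π + 72*π − 1152/7 = -1152/7 + 104*π.
||u||_{H^1}^2 = (-128/7 + 10*π) + (-1152/7 + 104*π) = -1280/7 + 114*π.


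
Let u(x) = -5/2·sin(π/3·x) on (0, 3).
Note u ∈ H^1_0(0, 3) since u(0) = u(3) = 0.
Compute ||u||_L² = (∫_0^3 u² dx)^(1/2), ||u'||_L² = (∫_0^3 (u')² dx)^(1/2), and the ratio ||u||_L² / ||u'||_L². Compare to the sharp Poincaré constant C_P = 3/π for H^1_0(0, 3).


||u||_L² / ||u'||_L² = 3/π = C_P.

u(x) = -5/2·sin(π/3·x), so u'(x) = -5*π*cos(π*x/3)/6.
Writing u(x) = A·sin(kπx/L) with A = -5/2 and k = 1, use ∫_0^L sin²(kπx/L) dx = L/2 and ∫_0^L cos²(kπx/L) dx = L/2.
u² = 25/4·sin²(π/3·x) and (u')² = 25*π^2/36·cos²(π/3·x), and each of sin², cos² integrates to L/2 = 3/2 over (0, 3).
∫_0^3 u² dx = 75/8, so ||u||_L² = 5*sqrt(6)/4.
∫_0^3 (u')² dx = 25*π^2/24, so ||u'||_L² = 5*sqrt(6)*π/12.
Ratio ||u||_L² / ||u'||_L² = 3/π.
Sharp Poincaré constant on H^1_0(0, 3) is C_P = L/π = 3/π, achieved by sin(π/3·x).
This is the k = 1 eigenfunction (up to amplitude), so the ratio equals the sharp Poincaré constant exactly.


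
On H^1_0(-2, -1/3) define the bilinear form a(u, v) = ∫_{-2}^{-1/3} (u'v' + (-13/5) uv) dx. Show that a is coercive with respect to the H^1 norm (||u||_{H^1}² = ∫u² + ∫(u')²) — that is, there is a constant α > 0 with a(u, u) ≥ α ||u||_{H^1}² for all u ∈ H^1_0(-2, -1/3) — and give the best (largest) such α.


α = (-65 + 9*π^2)/(25 + 9*π^2)

Coercivity of a(·,·) on H^1_0(-2, -1/3) means a(u, u) ≥ α ||u||_{H^1}² for every u ∈ H^1_0.
The interval has length L = 5/3, and Poincaré/coercivity depend only on L. Here a(u, u) = ∫(u')² + (-13/5)·∫u².
Here c = -13/5 < 0 with |c| < (π/L)² = 9*π^2/25, so coercivity still holds. The condition a(u,u) ≥ α||u||_{H^1}² reads (1−α)∫(u')² ≥ (α−c)∫u². Any admissible α is ≤ 1 (rapidly oscillating u have ∫u²/∫(u')² → 0), and α = 1 would force 0 ≥ (1−c)∫u², impossible since c < 1; so 1−α > 0. By the sharp Poincaré inequality on H^1_0 of an interval of length L, ∫(u')² ≥ (π/L)²∫u² with equality for the first sine mode sin(π(x−x₀)/L) (x₀ the left endpoint), so the inequality holds for all u iff (1−α)(π/L)² ≥ α − c, i.e. α ≤ ((π/L)² + c)/((π/L)² + 1) = (1 + c(L/π)²)/(1 + (L/π)²). (Direct route, valid since c ≤ 0: Poincaré gives c∫u² ≥ c(L/π)²∫(u')², so a(u,u) ≥ (1 + c(L/π)²)∫(u')², while ||u||_{H^1}² ≤ (1 + (L/π)²)∫(u')²; dividing yields the same α.) With (π/L)² = 9*π^2/25 and c = -13/5, the largest admissible constant is α = ((π/L)² + c)/((π/L)² + 1).
Simplifying, α = (-65 + 9*π^2)/(25 + 9*π^2).


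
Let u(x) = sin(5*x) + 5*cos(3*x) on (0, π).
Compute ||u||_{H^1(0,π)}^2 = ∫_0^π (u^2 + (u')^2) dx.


||u||_{H^1(0,π)}^2 = 138*π

u'(x) = -15*sin(3*x) + 5*cos(5*x).
Expand u² and (u')² and integrate term by term on (0, π), using: for integers n ≥ 1, ∫_0^π sin²(nx) dx = ∫_0^π cos²(nx) dx = π/2; for n ≠ n', ∫_0^π sin(nx)sin(n'x) dx = ∫_0^π cos(nx)cos(n'x) dx = 0; and by product-to-sum, ∫_0^π sin(nx)cos(n'x) dx = ½∫_0^π [sin((n+n')x) + sin((n−n')x)] dx, which is 0 when n+n' is even and 2n/(n²−n'²) when n+n' is odd (it need not vanish on (0, π)).
  u² squared terms: (5)²·∫cos(3x)² dx = 25·π/2 = 25*π/2;  (1)²·∫sin(5x)² dx = 1·π/2 = π/2.
  u² cross terms: 2·(5)·(1)·∫cos(3x)·sin(5x) dx = 10·(0) = 0.
  So ∫_0^π u² dx = 25*π/2 + π/2 + 0 = 13*π.
  (u')² squared terms: (-15)²·∫sin(3x)² dx = 225·π/2 = 225*π/2;  (5)²·∫cos(5x)² dx = 25·π/2 = 25*π/2.
  (u')² cross terms: 2·(-15)·(5)·∫sin(3x)·cos(5x) dx = -150·(0) = 0.
  So ∫_0^π (u')² dx = 225*π/2 + 25*π/2 + 0 = 125*π.
||u||_{H^1}^2 = (13*π) + (125*π) = 138*π.


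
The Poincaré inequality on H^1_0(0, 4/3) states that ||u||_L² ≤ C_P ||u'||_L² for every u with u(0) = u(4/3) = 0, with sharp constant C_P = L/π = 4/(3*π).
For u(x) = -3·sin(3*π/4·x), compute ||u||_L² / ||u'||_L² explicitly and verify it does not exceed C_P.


||u||_L² / ||u'||_L² = 4/(3*π) = C_P.

u(x) = -3·sin(3*π/4·x), so u'(x) = -9*π*cos(3*π*x/4)/4.
Writing u(x) = A·sin(kπx/L) with A = -3 and k = 1, use ∫_0^L sin²(kπx/L) dx = L/2 and ∫_0^L cos²(kπx/L) dx = L/2.
u² = 9·sin²(3*π/4·x) and (u')² = 81*π^2/16·cos²(3*π/4·x), and each of sin², cos² integrates to L/2 = 2/3 over (0, 4/3).
∫_0^4/3 u² dx = 6, so ||u||_L² = sqrt(6).
∫_0^4/3 (u')² dx = 27*π^2/8, so ||u'||_L² = 3*sqrt(6)*π/4.
Ratio ||u||_L² / ||u'||_L² = 4/(3*π).
Sharp Poincaré constant on H^1_0(0, 4/3) is C_P = L/π = 4/(3*π), achieved by sin(3*π/4·x).
This is the k = 1 eigenfunction (up to amplitude), so the ratio equals the sharp Poincaré constant exactly.


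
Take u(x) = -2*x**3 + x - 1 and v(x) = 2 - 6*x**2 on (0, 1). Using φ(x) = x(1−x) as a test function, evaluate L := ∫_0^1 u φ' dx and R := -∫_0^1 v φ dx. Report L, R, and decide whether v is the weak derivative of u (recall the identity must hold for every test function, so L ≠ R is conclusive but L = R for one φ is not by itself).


LHS = 2/15, RHS = -1/30. No, v is not the weak derivative of u.

u(x) = -2*x**3 + x - 1, classical derivative u'(x) = 1 - 6*x**2.
φ(x) = x(1−x), so φ'(x) = 1 - 2*x.
Note φ(0) = φ(1) = 0, so the boundary term u·φ vanishes.
LHS = ∫_0^1 u(x) φ'(x) dx = ∫_0^1 (4*x^4 - 2*x^3 - 2*x^2 + 3*x - 1) dx. Term by term:
  ∫_0^1 4*x^4 dx = 4/5;  ∫_0^1 -2*x^3 dx = -1/2;  ∫_0^1 -2*x^2 dx = -2/3;
  ∫_0^1 3*x dx = 3/2;  ∫_0^1 -1 dx = -1.
Sum: 4/5 − 1/2 − 2/3 + 3/2 − 1 = 2/15.
So LHS = 2/15.
∫_0^1 v(x) φ(x) dx = ∫_0^1 (6*x^4 - 6*x^3 - 2*x^2 + 2*x) dx. Term by term:
  ∫_0^1 6*x^4 dx = 6/5;  ∫_0^1 -6*x^3 dx = -3/2;  ∫_0^1 -2*x^2 dx = -2/3;
  ∫_0^1 2*x dx = 1.
Sum: 6/5 − 3/2 − 2/3 + 1 = 1/30.
So RHS = -∫_0^1 v(x) φ(x) dx = -1/30.
LHS − RHS = 1/6 ≠ 0, so the identity fails.
(For a valid weak derivative the identity must hold for EVERY test function, in particular this one. The failure shows v is NOT the weak derivative of u.)
Correct weak derivative would be u'(x) = 1 - 6*x**2.


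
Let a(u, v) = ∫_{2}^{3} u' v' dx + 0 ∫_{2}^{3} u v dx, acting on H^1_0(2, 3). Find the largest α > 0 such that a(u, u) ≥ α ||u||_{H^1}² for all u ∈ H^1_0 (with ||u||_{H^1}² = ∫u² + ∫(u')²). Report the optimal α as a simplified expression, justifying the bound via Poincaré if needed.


α = π^2/(1 + π^2)

Coercivity of a(·,·) on H^1_0(2, 3) means a(u, u) ≥ α ||u||_{H^1}² for every u ∈ H^1_0.
The interval has length L = 1, and Poincaré/coercivity depend only on L. Here a(u, u) = ∫(u')² + (0)·∫u².
Here c = 0, so a(u,u) = ∫(u')² alone. The condition a(u,u) ≥ α||u||_{H^1}² reads (1−α)∫(u')² ≥ (α−c)∫u². Any admissible α is ≤ 1 (rapidly oscillating u have ∫u²/∫(u')² → 0), and α = 1 would force 0 ≥ (1−c)∫u², impossible since c < 1; so 1−α > 0. By the sharp Poincaré inequality on H^1_0 of an interval of length L, ∫(u')² ≥ (π/L)²∫u² with equality for the first sine mode sin(π(x−x₀)/L) (x₀ the left endpoint), so the inequality holds for all u iff (1−α)(π/L)² ≥ α − c, i.e. α ≤ ((π/L)² + c)/((π/L)² + 1) = (1 + c(L/π)²)/(1 + (L/π)²). (Direct route, valid since c ≤ 0: Poincaré gives c∫u² ≥ c(L/π)²∫(u')², so a(u,u) ≥ (1 + c(L/π)²)∫(u')², while ||u||_{H^1}² ≤ (1 + (L/π)²)∫(u')²; dividing yields the same α.) With (π/L)² = π^2 and c = 0, the largest admissible constant is α = ((π/L)² + c)/((π/L)² + 1).
Simplifying, α = π^2/(1 + π^2).


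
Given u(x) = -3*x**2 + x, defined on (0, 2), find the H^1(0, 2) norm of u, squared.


||u||_{H^1}^2 = 1654/15

The H^1 norm (squared) on an interval (0, L) is
  ||u||_{H^1}^2 = ∫_0^L u(x)^2 dx + ∫_0^L u'(x)^2 dx.
Compute u'(x) = 1 - 6*x.
Then u(x)^2 = 9*x**4 - 6*x**3 + x**2 and u'(x)^2 = 36*x**2 - 12*x + 1.
Integrate each monomial from 0 to 2 using ∫_0^2 c·x^n dx = c·2^(n+1)/(n+1):
  ∫_0^2 u(x)^2 dx = ∫_0^2 (9*x^4 - 6*x^3 + x^2) dx. Term by term:
    ∫_0^2 9*x^4 dx = 288/5;  ∫_0^2 -6*x^3 dx = -24;  ∫_0^2 x^2 dx = 8/3.
  Sum: 288/5 − 24 + 8/3 = 544/15.
  ∫_0^2 u'(x)^2 dx = ∫_0^2 (36*x^2 - 12*x + 1) dx. Term by term:
    ∫_0^2 36*x^2 dx = 96;  ∫_0^2 -12*x dx = -24;  ∫_0^2 1 dx = 2.
  Sum: 96 − 24 + 2 = 74.
Adding: ||u||_{H^1}^2 = 544/15 + 74 = 1654/15.


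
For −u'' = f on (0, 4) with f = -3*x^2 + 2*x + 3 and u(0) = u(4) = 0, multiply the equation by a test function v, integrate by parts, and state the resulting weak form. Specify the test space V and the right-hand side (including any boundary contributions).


V = H^1_0(0, 4) (so v(0) = v(4) = 0); weak form: ∫_0^4 u'v' dx = ∫_0^4 (-3*x^2 + 2*x + 3) v dx for all v ∈ V.

Multiply both sides by a test function v and integrate from 0 to 4:
  ∫_0^4 −u''(x) v(x) dx = ∫_0^4 f(x) v(x) dx.
Integrate the LHS by parts once:
  ∫_0^4 −u'' v dx = −[u'(x) v(x)]_0^4 + ∫_0^4 u'(x) v'(x) dx.
Thus ∫_0^4 u'(x) v'(x) dx = ∫_0^4 f(x) v(x) dx + [u'(x) v(x)]_0^4.
Choose V so that boundary terms are either known or forced to vanish.
u is Dirichlet: u(0) = u(4) = 0. Let V = H^1_0(0, 4); then v(0) = v(4) = 0, and [u' v]_0^4 = 0.
Weak formulation: find u (satisfying any essential BC) such that ∫_0^4 u'(x) v'(x) dx = ∫_0^4 f v dx for all v ∈ V.
Substituting f(x) = -3*x^2 + 2*x + 3, the right-hand side is ∫_0^4 (-3*x^2 + 2*x + 3) v dx.


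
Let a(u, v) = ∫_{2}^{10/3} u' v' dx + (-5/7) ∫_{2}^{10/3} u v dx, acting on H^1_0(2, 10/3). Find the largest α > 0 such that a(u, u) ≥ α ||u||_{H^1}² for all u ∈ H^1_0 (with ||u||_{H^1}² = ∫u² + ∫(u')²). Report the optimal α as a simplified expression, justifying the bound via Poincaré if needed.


α = (-80 + 63*π^2)/(7*(16 + 9*π^2))

Coercivity of a(·,·) on H^1_0(2, 10/3) means a(u, u) ≥ α ||u||_{H^1}² for every u ∈ H^1_0.
The interval has length L = 4/3, and Poincaré/coercivity depend only on L. Here a(u, u) = ∫(u')² + (-5/7)·∫u².
Here c = -5/7 < 0 with |c| < (π/L)² = 9*π^2/16, so coercivity still holds. The condition a(u,u) ≥ α||u||_{H^1}² reads (1−α)∫(u')² ≥ (α−c)∫u². Any admissible α is ≤ 1 (rapidly oscillating u have ∫u²/∫(u')² → 0), and α = 1 would force 0 ≥ (1−c)∫u², impossible since c < 1; so 1−α > 0. By the sharp Poincaré inequality on H^1_0 of an interval of length L, ∫(u')² ≥ (π/L)²∫u² with equality for the first sine mode sin(π(x−x₀)/L) (x₀ the left endpoint), so the inequality holds for all u iff (1−α)(π/L)² ≥ α − c, i.e. α ≤ ((π/L)² + c)/((π/L)² + 1) = (1 + c(L/π)²)/(1 + (L/π)²). (Direct route, valid since c ≤ 0: Poincaré gives c∫u² ≥ c(L/π)²∫(u')², so a(u,u) ≥ (1 + c(L/π)²)∫(u')², while ||u||_{H^1}² ≤ (1 + (L/π)²)∫(u')²; dividing yields the same α.) With (π/L)² = 9*π^2/16 and c = -5/7, the largest admissible constant is α = ((π/L)² + c)/((π/L)² + 1).
Simplifying, α = (-80 + 63*π^2)/(7*(16 + 9*π^2)).


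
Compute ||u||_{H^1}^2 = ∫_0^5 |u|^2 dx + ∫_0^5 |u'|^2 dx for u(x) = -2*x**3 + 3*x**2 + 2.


||u||_{H^1}^2 = 217265/7

The H^1 norm (squared) on an interval (0, L) is
  ||u||_{H^1}^2 = ∫_0^L u(x)^2 dx + ∫_0^L u'(x)^2 dx.
Compute u'(x) = -6*x**2 + 6*x.
Then u(x)^2 = 4*x**6 - 12*x**5 + 9*x**4 - 8*x**3 + 12*x**2 + 4 and u'(x)^2 = 36*x**4 - 72*x**3 + 36*x**2.
Integrate each monomial from 0 to 5 using ∫_0^5 c·x^n dx = c·5^(n+1)/(n+1):
  ∫_0^5 u(x)^2 dx = ∫_0^5 (4*x^6 - 12*x^5 + 9*x^4 - 8*x^3 + 12*x^2 + 4) dx. Term by term:
    ∫_0^5 4*x^6 dx = 312500/7;  ∫_0^5 -12*x^5 dx = -31250;  ∫_0^5 9*x^4 dx = 5625;
    ∫_0^5 -8*x^3 dx = -1250;  ∫_0^5 12*x^2 dx = 500;  ∫_0^5 4 dx = 20.
  Sum: 312500/7 − 31250 + 5625 − 1250 + 500 + 20 = 128015/7.
  ∫_0^5 u'(x)^2 dx = ∫_0^5 (36*x^4 - 72*x^3 + 36*x^2) dx. Term by term:
    ∫_0^5 36*x^4 dx = 22500;  ∫_0^5 -72*x^3 dx = -11250;  ∫_0^5 36*x^2 dx = 1500.
  Sum: 22500 − 11250 + 1500 = 12750.
Adding: ||u||_{H^1}^2 = 128015/7 + 12750 = 217265/7.


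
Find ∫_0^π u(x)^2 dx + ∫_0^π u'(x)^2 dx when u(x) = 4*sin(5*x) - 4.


||u||_{H^1(0,π)}^2 = -64/5 + 224*π

u'(x) = 20*cos(5*x).
Expand u² and (u')² and integrate term by term on (0, π), using: for integers n ≥ 1, ∫_0^π sin²(nx) dx = ∫_0^π cos²(nx) dx = π/2; for n ≠ n', ∫_0^π sin(nx)sin(n'x) dx = ∫_0^π cos(nx)cos(n'x) dx = 0; and by product-to-sum, ∫_0^π sin(nx)cos(n'x) dx = ½∫_0^π [sin((n+n')x) + sin((n−n')x)] dx, which is 0 when n+n' is even and 2n/(n²−n'²) when n+n' is odd (it need not vanish on (0, π)). For the constant mode: ∫_0^π 1 dx = π, ∫_0^π cos(nx) dx = 0, ∫_0^π sin(nx) dx = (1−(−1)^n)/n.
  u² squared terms: (-4)²·∫1 dx = 16·π = 16*π;  (4)²·∫sin(5x)² dx = 16·π/2 = 8*π.
  u² cross terms: 2·(-4)·(4)·∫1·sin(5x) dx = -32·(2/5) = -64/5.
  So ∫_0^π u² dx = 16*π + 8*π − 64/5 = -64/5 + 24*π.
  (u')² squared terms: (20)²·∫cos(5x)² dx = 400·π/2 = 200*π.
  So ∫_0^π (u')² dx = 200*π.
||u||_{H^1}^2 = (-64/5 + 24*π) + (200*π) = -64/5 + 224*π.


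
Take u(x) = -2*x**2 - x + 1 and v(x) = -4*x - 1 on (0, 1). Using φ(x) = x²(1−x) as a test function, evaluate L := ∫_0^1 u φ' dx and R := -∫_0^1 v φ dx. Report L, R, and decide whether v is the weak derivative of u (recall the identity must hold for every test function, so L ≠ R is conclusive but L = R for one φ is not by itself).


LHS = 17/60, RHS = 17/60. Yes, v = u' weakly.

u(x) = -2*x**2 - x + 1, classical derivative u'(x) = -4*x - 1.
φ(x) = x²(1−x), so φ'(x) = x*(2 - 3*x).
Note φ(0) = φ(1) = 0, so the boundary term u·φ vanishes.
LHS = ∫_0^1 u(x) φ'(x) dx = ∫_0^1 (6*x^4 - x^3 - 5*x^2 + 2*x) dx. Term by term:
  ∫_0^1 6*x^4 dx = 6/5;  ∫_0^1 -x^3 dx = -1/4;  ∫_0^1 -5*x^2 dx = -5/3;
  ∫_0^1 2*x dx = 1.
Sum: 6/5 − 1/4 − 5/3 + 1 = 17/60.
So LHS = 17/60.
∫_0^1 v(x) φ(x) dx = ∫_0^1 (4*x^4 - 3*x^3 - x^2) dx. Term by term:
  ∫_0^1 4*x^4 dx = 4/5;  ∫_0^1 -3*x^3 dx = -3/4;  ∫_0^1 -x^2 dx = -1/3.
Sum: 4/5 − 3/4 − 1/3 = -17/60.
So RHS = -∫_0^1 v(x) φ(x) dx = 17/60.
LHS = RHS, so the identity holds for this test φ.
Moreover u is smooth here and v(x) = u'(x) = -4*x - 1 pointwise, so the identity holds for every test function. Hence v is the weak derivative of u.


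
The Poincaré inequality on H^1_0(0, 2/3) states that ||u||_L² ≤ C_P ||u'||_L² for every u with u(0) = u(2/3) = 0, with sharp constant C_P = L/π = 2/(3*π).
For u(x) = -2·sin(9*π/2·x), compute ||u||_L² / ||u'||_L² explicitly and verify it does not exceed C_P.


||u||_L² / ||u'||_L² = 2/(9*π) < C_P = 2/(3*π).

u(x) = -2·sin(9*π/2·x), so u'(x) = -9*π*cos(9*π*x/2).
Writing u(x) = A·sin(kπx/L) with A = -2 and k = 3, use ∫_0^L sin²(kπx/L) dx = L/2 and ∫_0^L cos²(kπx/L) dx = L/2.
u² = 4·sin²(9*π/2·x) and (u')² = 81*π^2·cos²(9*π/2·x), and each of sin², cos² integrates to L/2 = 1/3 over (0, 2/3).
∫_0^2/3 u² dx = 4/3, so ||u||_L² = 2*sqrt(3)/3.
∫_0^2/3 (u')² dx = 27*π^2, so ||u'||_L² = 3*sqrt(3)*π.
Ratio ||u||_L² / ||u'||_L² = 2/(9*π).
Sharp Poincaré constant on H^1_0(0, 2/3) is C_P = L/π = 2/(3*π), achieved by sin(3*π/2·x).
This is the k = 3 harmonic; the ratio L/(kπ) is strictly less than C_P = L/π, consistent with the sharp inequality ||u||_L² ≤ C_P ||u'||_L².


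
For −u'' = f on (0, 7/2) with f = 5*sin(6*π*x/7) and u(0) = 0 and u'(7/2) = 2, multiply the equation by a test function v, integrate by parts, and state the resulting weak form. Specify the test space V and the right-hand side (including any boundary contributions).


V = {v ∈ H^1(0, 7/2) : v(0) = 0} (test functions vanish at x = 0 where u is specified); weak form: ∫_0^7/2 u'v' dx = ∫_0^7/2 (5*sin(6*π*x/7)) v dx + 2·v(7/2) for all v ∈ V.

Multiply both sides by a test function v and integrate from 0 to 7/2:
  ∫_0^7/2 −u''(x) v(x) dx = ∫_0^7/2 f(x) v(x) dx.
Integrate the LHS by parts once:
  ∫_0^7/2 −u'' v dx = −[u'(x) v(x)]_0^7/2 + ∫_0^7/2 u'(x) v'(x) dx.
Thus ∫_0^7/2 u'(x) v'(x) dx = ∫_0^7/2 f(x) v(x) dx + [u'(x) v(x)]_0^7/2.
Choose V so that boundary terms are either known or forced to vanish.
Mixed BC: u(0) = 0 (Dirichlet) and u'(7/2) = 2 (Neumann). Define V = {v ∈ H^1(0, 7/2) : v(0) = 0}. Then [u' v]_0^7/2 = u'(7/2)·v(7/2) − u'(0)·0 = 2·v(7/2).
Weak formulation: find u (satisfying any essential BC) such that ∫_0^7/2 u'(x) v'(x) dx = ∫_0^7/2 f v dx + 2·v(7/2) for all v ∈ V (Dirichlet at 0 absorbed into V; Neumann datum at x = 7/2 contributes the boundary term).
Substituting f(x) = 5*sin(6*π*x/7), the right-hand side is ∫_0^7/2 (5*sin(6*π*x/7)) v dx + 2·v(7/2).


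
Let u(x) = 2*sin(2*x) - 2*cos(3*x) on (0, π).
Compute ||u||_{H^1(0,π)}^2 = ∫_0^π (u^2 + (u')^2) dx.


||u||_{H^1(0,π)}^2 = 64 + 30*π

u'(x) = 6*sin(3*x) + 4*cos(2*x).
Expand u² and (u')² and integrate term by term on (0, π), using: for integers n ≥ 1, ∫_0^π sin²(nx) dx = ∫_0^π cos²(nx) dx = π/2; for n ≠ n', ∫_0^π sin(nx)sin(n'x) dx = ∫_0^π cos(nx)cos(n'x) dx = 0; and by product-to-sum, ∫_0^π sin(nx)cos(n'x) dx = ½∫_0^π [sin((n+n')x) + sin((n−n')x)] dx, which is 0 when n+n' is even and 2n/(n²−n'²) when n+n' is odd (it need not vanish on (0, π)).
  u² squared terms: (-2)²·∫cos(3x)² dx = 4·π/2 = 2*π;  (2)²·∫sin(2x)² dx = 4·π/2 = 2*π.
  u² cross terms: 2·(-2)·(2)·∫cos(3x)·sin(2x) dx = -8·(-4/5) = 32/5.
  So ∫_0^π u² dx = 2*π + 2*π + 32/5 = 32/5 + 4*π.
  (u')² squared terms: (4)²·∫cos(2x)² dx = 16·π/2 = 8*π;  (6)²·∫sin(3x)² dx = 36·π/2 = 18*π.
  (u')² cross terms: 2·(4)·(6)·∫cos(2x)·sin(3x) dx = 48·(6/5) = 288/5.
  So ∫_0^π (u')² dx = 8*π + 18*π + 288/5 = 288/5 + 26*π.
||u||_{H^1}^2 = (32/5 + 4*π) + (288/5 + 26*π) = 64 + 30*π.


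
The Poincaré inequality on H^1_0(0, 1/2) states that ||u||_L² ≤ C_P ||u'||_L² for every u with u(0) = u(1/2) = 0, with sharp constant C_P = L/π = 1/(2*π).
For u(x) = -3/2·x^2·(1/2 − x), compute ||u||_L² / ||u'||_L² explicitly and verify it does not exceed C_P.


||u||_L² / ||u'||_L² = sqrt(14)/28 < C_P = 1/(2*π).

u(x) = -3/2·x^2·(1/2 − x), so u'(x) = 3*x*(3*x - 1)/2.
u(x) = -3/2·x^2·(1/2 − x) vanishes at x = 0 and x = 1/2, so u ∈ H^1_0(0, 1/2). Differentiate via the product rule and integrate the resulting polynomials term by term.
  ∫_0^1/2 u² dx = ∫_0^1/2 (9*x^6/4 - 9*x^5/4 + 9*x^4/16) dx. Term by term:
    ∫_0^1/2 9*x^6/4 dx = 9/3584;  ∫_0^1/2 -9*x^5/4 dx = -3/512;  ∫_0^1/2 9*x^4/16 dx = 9/2560.
  Sum: 9/3584 − 3/512 + 9/2560 = 3/17920.
  ∫_0^1/2 (u')² dx = ∫_0^1/2 (81*x^4/4 - 27*x^3/2 + 9*x^2/4) dx. Term by term:
    ∫_0^1/2 81*x^4/4 dx = 81/640;  ∫_0^1/2 -27*x^3/2 dx = -27/128;  ∫_0^1/2 9*x^2/4 dx = 3/32.
  Sum: 81/640 − 27/128 + 3/32 = 3/320.
∫_0^1/2 u² dx = 3/17920, so ||u||_L² = sqrt(210)/1120.
∫_0^1/2 (u')² dx = 3/320, so ||u'||_L² = sqrt(15)/40.
Ratio ||u||_L² / ||u'||_L² = sqrt(14)/28.
Sharp Poincaré constant on H^1_0(0, 1/2) is C_P = L/π = 1/(2*π), achieved by sin(2*π·x).
A polynomial bump cannot attain the sharp Poincaré constant (only the first sine eigenfunction does), so the ratio is strictly less than C_P, consistent with ||u||_L² ≤ C_P ||u'||_L².


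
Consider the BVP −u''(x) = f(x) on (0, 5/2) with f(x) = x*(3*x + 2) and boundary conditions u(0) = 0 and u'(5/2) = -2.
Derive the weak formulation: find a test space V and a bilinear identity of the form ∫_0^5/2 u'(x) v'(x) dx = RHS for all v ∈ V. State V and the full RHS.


V = {v ∈ H^1(0, 5/2) : v(0) = 0} (test functions vanish at x = 0 where u is specified); weak form: ∫_0^5/2 u'v' dx = ∫_0^5/2 (x*(3*x + 2)) v dx − 2·v(5/2) for all v ∈ V.

Multiply both sides by a test function v and integrate from 0 to 5/2:
  ∫_0^5/2 −u''(x) v(x) dx = ∫_0^5/2 f(x) v(x) dx.
Integrate the LHS by parts once:
  ∫_0^5/2 −u'' v dx = −[u'(x) v(x)]_0^5/2 + ∫_0^5/2 u'(x) v'(x) dx.
Thus ∫_0^5/2 u'(x) v'(x) dx = ∫_0^5/2 f(x) v(x) dx + [u'(x) v(x)]_0^5/2.
Choose V so that boundary terms are either known or forced to vanish.
Mixed BC: u(0) = 0 (Dirichlet) and u'(5/2) = -2 (Neumann). Define V = {v ∈ H^1(0, 5/2) : v(0) = 0}. Then [u' v]_0^5/2 = u'(5/2)·v(5/2) − u'(0)·0 = − 2·v(5/2).
Weak formulation: find u (satisfying any essential BC) such that ∫_0^5/2 u'(x) v'(x) dx = ∫_0^5/2 f v dx − 2·v(5/2) for all v ∈ V (Dirichlet at 0 absorbed into V; Neumann datum at x = 5/2 contributes the boundary term).
Substituting f(x) = x*(3*x + 2), the right-hand side is ∫_0^5/2 (x*(3*x + 2)) v dx − 2·v(5/2).


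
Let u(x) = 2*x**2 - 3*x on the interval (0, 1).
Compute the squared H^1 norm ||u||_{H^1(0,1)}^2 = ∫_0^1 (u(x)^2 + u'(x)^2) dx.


||u||_{H^1}^2 = 47/15

The H^1 norm (squared) on an interval (0, L) is
  ||u||_{H^1}^2 = ∫_0^L u(x)^2 dx + ∫_0^L u'(x)^2 dx.
Compute u'(x) = 4*x - 3.
Then u(x)^2 = 4*x**4 - 12*x**3 + 9*x**2 and u'(x)^2 = 16*x**2 - 24*x + 9.
Integrate each monomial from 0 to 1 using ∫_0^1 c·x^n dx = c·1^(n+1)/(n+1):
  ∫_0^1 u(x)^2 dx = ∫_0^1 (4*x^4 - 12*x^3 + 9*x^2) dx. Term by term:
    ∫_0^1 4*x^4 dx = 4/5;  ∫_0^1 -12*x^3 dx = -3;  ∫_0^1 9*x^2 dx = 3.
  Sum: 4/5 − 3 + 3 = 4/5.
  ∫_0^1 u'(x)^2 dx = ∫_0^1 (16*x^2 - 24*x + 9) dx. Term by term:
    ∫_0^1 16*x^2 dx = 16/3;  ∫_0^1 -24*x dx = -12;  ∫_0^1 9 dx = 9.
  Sum: 16/3 − 12 + 9 = 7/3.
Adding: ||u||_{H^1}^2 = 4/5 + 7/3 = 47/15.


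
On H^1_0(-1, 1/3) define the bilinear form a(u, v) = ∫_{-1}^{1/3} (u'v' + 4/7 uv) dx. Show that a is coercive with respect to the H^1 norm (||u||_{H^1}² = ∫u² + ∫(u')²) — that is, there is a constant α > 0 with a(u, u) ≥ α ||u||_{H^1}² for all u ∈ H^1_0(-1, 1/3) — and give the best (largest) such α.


α = (64 + 63*π^2)/(7*(16 + 9*π^2))

Coercivity of a(·,·) on H^1_0(-1, 1/3) means a(u, u) ≥ α ||u||_{H^1}² for every u ∈ H^1_0.
The interval has length L = 4/3, and Poincaré/coercivity depend only on L. Here a(u, u) = ∫(u')² + (4/7)·∫u².
Here 0 < c = 4/7 < 1. The condition a(u,u) ≥ α||u||_{H^1}² reads (1−α)∫(u')² ≥ (α−c)∫u². Any admissible α is ≤ 1 (rapidly oscillating u have ∫u²/∫(u')² → 0), and α = 1 would force 0 ≥ (1−c)∫u², impossible since c < 1; so 1−α > 0. By the sharp Poincaré inequality on H^1_0 of an interval of length L, ∫(u')² ≥ (π/L)²∫u² with equality for the first sine mode sin(π(x−x₀)/L) (x₀ the left endpoint), so the inequality holds for all u iff (1−α)(π/L)² ≥ α − c, i.e. α ≤ ((π/L)² + c)/((π/L)² + 1) = (1 + c(L/π)²)/(1 + (L/π)²). With (π/L)² = 9*π^2/16 and c = 4/7, the largest admissible constant is α = ((π/L)² + c)/((π/L)² + 1).
Simplifying, α = (64 + 63*π^2)/(7*(16 + 9*π^2)).


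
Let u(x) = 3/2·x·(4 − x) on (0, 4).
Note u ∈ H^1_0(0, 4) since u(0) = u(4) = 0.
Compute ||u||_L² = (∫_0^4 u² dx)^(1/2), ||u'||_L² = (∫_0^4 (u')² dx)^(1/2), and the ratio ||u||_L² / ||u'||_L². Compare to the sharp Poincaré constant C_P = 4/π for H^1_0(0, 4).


||u||_L² / ||u'||_L² = 2*sqrt(10)/5 < C_P = 4/π.

u(x) = 3/2·x·(4 − x), so u'(x) = 6 - 3*x.
u(x) = 3/2·x·(4 − x) vanishes at x = 0 and x = 4, so u ∈ H^1_0(0, 4). Differentiate via the product rule and integrate the resulting polynomials term by term.
  ∫_0^4 u² dx = ∫_0^4 (9*x^4/4 - 18*x^3 + 36*x^2) dx. Term by term:
    ∫_0^4 9*x^4/4 dx = 2304/5;  ∫_0^4 -18*x^3 dx = -1152;  ∫_0^4 36*x^2 dx = 768.
  Sum: 2304/5 − 1152 + 768 = 384/5.
  ∫_0^4 (u')² dx = ∫_0^4 (9*x^2 - 36*x + 36) dx. Term by term:
    ∫_0^4 9*x^2 dx = 192;  ∫_0^4 -36*x dx = -288;  ∫_0^4 36 dx = 144.
  Sum: 192 − 288 + 144 = 48.
∫_0^4 u² dx = 384/5, so ||u||_L² = 8*sqrt(30)/5.
∫_0^4 (u')² dx = 48, so ||u'||_L² = 4*sqrt(3).
Ratio ||u||_L² / ||u'||_L² = 2*sqrt(10)/5.
Sharp Poincaré constant on H^1_0(0, 4) is C_P = L/π = 4/π, achieved by sin(π/4·x).
A polynomial bump cannot attain the sharp Poincaré constant (only the first sine eigenfunction does), so the ratio is strictly less than C_P, consistent with ||u||_L² ≤ C_P ||u'||_L².


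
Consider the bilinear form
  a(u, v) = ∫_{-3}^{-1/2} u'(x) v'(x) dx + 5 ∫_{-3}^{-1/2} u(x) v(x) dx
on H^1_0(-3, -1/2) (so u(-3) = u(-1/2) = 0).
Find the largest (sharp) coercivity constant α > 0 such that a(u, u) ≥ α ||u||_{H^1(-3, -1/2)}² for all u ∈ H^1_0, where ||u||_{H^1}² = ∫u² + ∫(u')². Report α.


α = 1

Coercivity of a(·,·) on H^1_0(-3, -1/2) means a(u, u) ≥ α ||u||_{H^1}² for every u ∈ H^1_0.
The interval has length L = 5/2, and Poincaré/coercivity depend only on L. Here a(u, u) = ∫(u')² + (5)·∫u².
Here c = 5 ≥ 1, so a(u,u) = ∫(u')² + c∫u² ≥ ∫(u')² + ∫u² = ||u||_{H^1}², i.e. α = 1 works. No larger α is possible: a(u,u) ≥ α||u||_{H^1}² means (1−α)∫(u')² ≥ (α−c)∫u², and for the modes u_n = sin(nπ(x−x₀)/L) (x₀ the left endpoint) one has ∫u_n²/∫(u_n')² = (L/(nπ))² → 0, so a(u_n,u_n)/||u_n||_{H^1}² → 1. Hence the optimal constant is α = 1.
Therefore α = 1.


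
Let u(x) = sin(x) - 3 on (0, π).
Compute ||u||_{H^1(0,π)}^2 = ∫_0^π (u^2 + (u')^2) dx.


||u||_{H^1(0,π)}^2 = -12 + 10*π

u'(x) = cos(x).
Expand u² and (u')² and integrate term by term on (0, π), using: for integers n ≥ 1, ∫_0^π sin²(nx) dx = ∫_0^π cos²(nx) dx = π/2; for n ≠ n', ∫_0^π sin(nx)sin(n'x) dx = ∫_0^π cos(nx)cos(n'x) dx = 0; and by product-to-sum, ∫_0^π sin(nx)cos(n'x) dx = ½∫_0^π [sin((n+n')x) + sin((n−n')x)] dx, which is 0 when n+n' is even and 2n/(n²−n'²) when n+n' is odd (it need not vanish on (0, π)). For the constant mode: ∫_0^π 1 dx = π, ∫_0^π cos(nx) dx = 0, ∫_0^π sin(nx) dx = (1−(−1)^n)/n.
  u² squared terms: (-3)²·∫1 dx = 9·π = 9*π;  (1)²·∫sin(x)² dx = 1·π/2 = π/2.
  u² cross terms: 2·(-3)·(1)·∫1·sin(x) dx = -6·(2) = -12.
  So ∫_0^π u² dx = 9*π + π/2 − 12 = -12 + 19*π/2.
  (u')² squared terms: (1)²·∫cos(x)² dx = 1·π/2 = π/2.
  So ∫_0^π (u')² dx = π/2.
||u||_{H^1}^2 = (-12 + 19*π/2) + (π/2) = -12 + 10*π.


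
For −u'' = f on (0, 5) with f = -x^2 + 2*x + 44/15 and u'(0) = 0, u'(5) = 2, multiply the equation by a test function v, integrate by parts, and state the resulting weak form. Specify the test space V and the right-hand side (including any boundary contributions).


V = H^1(0, 5) (v unrestricted at boundary; u is determined up to an additive constant); weak form: ∫_0^5 u'v' dx = ∫_0^5 (-x^2 + 2*x + 44/15) v dx + 2·v(5) for all v ∈ V.

Multiply both sides by a test function v and integrate from 0 to 5:
  ∫_0^5 −u''(x) v(x) dx = ∫_0^5 f(x) v(x) dx.
Integrate the LHS by parts once:
  ∫_0^5 −u'' v dx = −[u'(x) v(x)]_0^5 + ∫_0^5 u'(x) v'(x) dx.
Thus ∫_0^5 u'(x) v'(x) dx = ∫_0^5 f(x) v(x) dx + [u'(x) v(x)]_0^5.
Choose V so that boundary terms are either known or forced to vanish.
u has inhomogeneous Neumann u'(0) = 0, u'(5) = 2. [u' v]_0^5 = (2)·v(5) − (0)·v(0) = 2·v(5). Take V = H^1(0, 5); boundary term becomes part of RHS.
Weak formulation: find u (satisfying any essential BC) such that ∫_0^5 u'(x) v'(x) dx = ∫_0^5 f v dx + 2·v(5) for all v ∈ V (Neumann data are natural BCs: they enter the RHS as boundary terms).
Substituting f(x) = -x^2 + 2*x + 44/15, the right-hand side is ∫_0^5 (-x^2 + 2*x + 44/15) v dx + 2·v(5).
Compatibility check (pure Neumann): taking v ≡ 1 ∈ V gives 0 = ∫_0^5 f dx + (2) − (0), i.e. ∫_0^5 f dx must equal u'(0) − u'(5) = -2. Indeed ∫_0^5 (-x^2 + 2*x + 44/15) dx = -2, so the data are compatible. The solution is then unique only up to an additive constant (fix it e.g. by requiring ∫_0^5 u dx = 0).


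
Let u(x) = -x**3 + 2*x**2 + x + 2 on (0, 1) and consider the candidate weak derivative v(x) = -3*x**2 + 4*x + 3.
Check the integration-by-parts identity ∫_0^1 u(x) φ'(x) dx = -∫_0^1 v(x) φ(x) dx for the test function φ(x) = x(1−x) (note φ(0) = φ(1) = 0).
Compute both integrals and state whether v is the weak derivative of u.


LHS = -7/20, RHS = -41/60. No, v is not the weak derivative of u.

u(x) = -x**3 + 2*x**2 + x + 2, classical derivative u'(x) = -3*x**2 + 4*x + 1.
φ(x) = x(1−x), so φ'(x) = 1 - 2*x.
Note φ(0) = φ(1) = 0, so the boundary term u·φ vanishes.
LHS = ∫_0^1 u(x) φ'(x) dx = ∫_0^1 (2*x^4 - 5*x^3 - 3*x + 2) dx. Term by term:
  ∫_0^1 2*x^4 dx = 2/5;  ∫_0^1 -5*x^3 dx = -5/4;  ∫_0^1 -3*x dx = -3/2;
  ∫_0^1 2 dx = 2.
Sum: 2/5 − 5/4 − 3/2 + 2 = -7/20.
So LHS = -7/20.
∫_0^1 v(x) φ(x) dx = ∫_0^1 (3*x^4 - 7*x^3 + x^2 + 3*x) dx. Term by term:
  ∫_0^1 3*x^4 dx = 3/5;  ∫_0^1 -7*x^3 dx = -7/4;  ∫_0^1 x^2 dx = 1/3;
  ∫_0^1 3*x dx = 3/2.
Sum: 3/5 − 7/4 + 1/3 + 3/2 = 41/60.
So RHS = -∫_0^1 v(x) φ(x) dx = -41/60.
LHS − RHS = 1/3 ≠ 0, so the identity fails.
(For a valid weak derivative the identity must hold for EVERY test function, in particular this one. The failure shows v is NOT the weak derivative of u.)
Correct weak derivative would be u'(x) = -3*x**2 + 4*x + 1.


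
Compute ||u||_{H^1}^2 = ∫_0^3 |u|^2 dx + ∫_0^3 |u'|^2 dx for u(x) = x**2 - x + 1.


||u||_{H^1}^2 = 501/10

The H^1 norm (squared) on an interval (0, L) is
  ||u||_{H^1}^2 = ∫_0^L u(x)^2 dx + ∫_0^L u'(x)^2 dx.
Compute u'(x) = 2*x - 1.
Then u(x)^2 = x**4 - 2*x**3 + 3*x**2 - 2*x + 1 and u'(x)^2 = 4*x**2 - 4*x + 1.
Integrate each monomial from 0 to 3 using ∫_0^3 c·x^n dx = c·3^(n+1)/(n+1):
  ∫_0^3 u(x)^2 dx = ∫_0^3 (x^4 - 2*x^3 + 3*x^2 - 2*x + 1) dx. Term by term:
    ∫_0^3 x^4 dx = 243/5;  ∫_0^3 -2*x^3 dx = -81/2;  ∫_0^3 3*x^2 dx = 27;
    ∫_0^3 -2*x dx = -9;  ∫_0^3 1 dx = 3.
  Sum: 243/5 − 81/2 + 27 − 9 + 3 = 291/10.
  ∫_0^3 u'(x)^2 dx = ∫_0^3 (4*x^2 - 4*x + 1) dx. Term by term:
    ∫_0^3 4*x^2 dx = 36;  ∫_0^3 -4*x dx = -18;  ∫_0^3 1 dx = 3.
  Sum: 36 − 18 + 3 = 21.
Adding: ||u||_{H^1}^2 = 291/10 + 21 = 501/10.


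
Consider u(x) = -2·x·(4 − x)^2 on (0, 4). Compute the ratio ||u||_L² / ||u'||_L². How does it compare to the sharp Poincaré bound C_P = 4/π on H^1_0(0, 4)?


||u||_L² / ||u'||_L² = 2*sqrt(14)/7 < C_P = 4/π.

u(x) = -2·x·(4 − x)^2, so u'(x) = 2*(4 - 3*x)*(x - 4).
u(x) = -2·x·(4 − x)^2 vanishes at x = 0 and x = 4, so u ∈ H^1_0(0, 4). Differentiate via the product rule and integrate the resulting polynomials term by term.
  ∫_0^4 u² dx = ∫_0^4 (4*x^6 - 64*x^5 + 384*x^4 - 1024*x^3 + 1024*x^2) dx. Term by term:
    ∫_0^4 4*x^6 dx = 65536/7;  ∫_0^4 -64*x^5 dx = -131072/3;  ∫_0^4 384*x^4 dx = 393216/5;
    ∫_0^4 -1024*x^3 dx = -65536;  ∫_0^4 1024*x^2 dx = 65536/3.
  Sum: 65536/7 − 131072/3 + 393216/5 − 65536 + 65536/3 = 65536/105.
  ∫_0^4 (u')² dx = ∫_0^4 (36*x^4 - 384*x^3 + 1408*x^2 - 2048*x + 1024) dx. Term by term:
    ∫_0^4 36*x^4 dx = 36864/5;  ∫_0^4 -384*x^3 dx = -24576;  ∫_0^4 1408*x^2 dx = 90112/3;
    ∫_0^4 -2048*x dx = -16384;  ∫_0^4 1024 dx = 4096.
  Sum: 36864/5 − 24576 + 90112/3 − 16384 + 4096 = 8192/15.
∫_0^4 u² dx = 65536/105, so ||u||_L² = 256*sqrt(105)/105.
∫_0^4 (u')² dx = 8192/15, so ||u'||_L² = 64*sqrt(30)/15.
Ratio ||u||_L² / ||u'||_L² = 2*sqrt(14)/7.
Sharp Poincaré constant on H^1_0(0, 4) is C_P = L/π = 4/π, achieved by sin(π/4·x).
A polynomial bump cannot attain the sharp Poincaré constant (only the first sine eigenfunction does), so the ratio is strictly less than C_P, consistent with ||u||_L² ≤ C_P ||u'||_L².


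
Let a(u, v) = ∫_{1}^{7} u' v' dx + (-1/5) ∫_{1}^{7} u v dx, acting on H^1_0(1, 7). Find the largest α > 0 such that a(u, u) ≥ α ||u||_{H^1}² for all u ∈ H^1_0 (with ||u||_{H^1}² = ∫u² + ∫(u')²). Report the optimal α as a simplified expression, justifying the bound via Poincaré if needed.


α = (-36/5 + π^2)/(π^2 + 36)

Coercivity of a(·,·) on H^1_0(1, 7) means a(u, u) ≥ α ||u||_{H^1}² for every u ∈ H^1_0.
The interval has length L = 6, and Poincaré/coercivity depend only on L. Here a(u, u) = ∫(u')² + (-1/5)·∫u².
Here c = -1/5 < 0 with |c| < (π/L)² = π^2/36, so coercivity still holds. The condition a(u,u) ≥ α||u||_{H^1}² reads (1−α)∫(u')² ≥ (α−c)∫u². Any admissible α is ≤ 1 (rapidly oscillating u have ∫u²/∫(u')² → 0), and α = 1 would force 0 ≥ (1−c)∫u², impossible since c < 1; so 1−α > 0. By the sharp Poincaré inequality on H^1_0 of an interval of length L, ∫(u')² ≥ (π/L)²∫u² with equality for the first sine mode sin(π(x−x₀)/L) (x₀ the left endpoint), so the inequality holds for all u iff (1−α)(π/L)² ≥ α − c, i.e. α ≤ ((π/L)² + c)/((π/L)² + 1) = (1 + c(L/π)²)/(1 + (L/π)²). (Direct route, valid since c ≤ 0: Poincaré gives c∫u² ≥ c(L/π)²∫(u')², so a(u,u) ≥ (1 + c(L/π)²)∫(u')², while ||u||_{H^1}² ≤ (1 + (L/π)²)∫(u')²; dividing yields the same α.) With (π/L)² = π^2/36 and c = -1/5, the largest admissible constant is α = ((π/L)² + c)/((π/L)² + 1).
Simplifying, α = (-36/5 + π^2)/(π^2 + 36).


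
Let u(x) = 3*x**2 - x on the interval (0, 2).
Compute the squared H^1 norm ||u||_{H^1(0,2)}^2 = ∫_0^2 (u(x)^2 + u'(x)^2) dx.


||u||_{H^1}^2 = 1654/15

The H^1 norm (squared) on an interval (0, L) is
  ||u||_{H^1}^2 = ∫_0^L u(x)^2 dx + ∫_0^L u'(x)^2 dx.
Compute u'(x) = 6*x - 1.
Then u(x)^2 = 9*x**4 - 6*x**3 + x**2 and u'(x)^2 = 36*x**2 - 12*x + 1.
Integrate each monomial from 0 to 2 using ∫_0^2 c·x^n dx = c·2^(n+1)/(n+1):
  ∫_0^2 u(x)^2 dx = ∫_0^2 (9*x^4 - 6*x^3 + x^2) dx. Term by term:
    ∫_0^2 9*x^4 dx = 288/5;  ∫_0^2 -6*x^3 dx = -24;  ∫_0^2 x^2 dx = 8/3.
  Sum: 288/5 − 24 + 8/3 = 544/15.
  ∫_0^2 u'(x)^2 dx = ∫_0^2 (36*x^2 - 12*x + 1) dx. Term by term:
    ∫_0^2 36*x^2 dx = 96;  ∫_0^2 -12*x dx = -24;  ∫_0^2 1 dx = 2.
  Sum: 96 − 24 + 2 = 74.
Adding: ||u||_{H^1}^2 = 544/15 + 74 = 1654/15.


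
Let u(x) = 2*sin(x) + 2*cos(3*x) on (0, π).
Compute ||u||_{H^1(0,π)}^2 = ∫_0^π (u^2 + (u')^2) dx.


||u||_{H^1(0,π)}^2 = 24*π

u'(x) = -6*sin(3*x) + 2*cos(x).
Expand u² and (u')² and integrate term by term on (0, π), using: for integers n ≥ 1, ∫_0^π sin²(nx) dx = ∫_0^π cos²(nx) dx = π/2; for n ≠ n', ∫_0^π sin(nx)sin(n'x) dx = ∫_0^π cos(nx)cos(n'x) dx = 0; and by product-to-sum, ∫_0^π sin(nx)cos(n'x) dx = ½∫_0^π [sin((n+n')x) + sin((n−n')x)] dx, which is 0 when n+n' is even and 2n/(n²−n'²) when n+n' is odd (it need not vanish on (0, π)).
  u² squared terms: (2)²·∫cos(3x)² dx = 4·π/2 = 2*π;  (2)²·∫sin(x)² dx = 4·π/2 = 2*π.
  u² cross terms: 2·(2)·(2)·∫cos(3x)·sin(x) dx = 8·(0) = 0.
  So ∫_0^π u² dx = 2*π + 2*π + 0 = 4*π.
  (u')² squared terms: (-6)²·∫sin(3x)² dx = 36·π/2 = 18*π;  (2)²·∫cos(x)² dx = 4·π/2 = 2*π.
  (u')² cross terms: 2·(-6)·(2)·∫sin(3x)·cos(x) dx = -24·(0) = 0.
  So ∫_0^π (u')² dx = 18*π + 2*π + 0 = 20*π.
||u||_{H^1}^2 = (4*π) + (20*π) = 24*π.


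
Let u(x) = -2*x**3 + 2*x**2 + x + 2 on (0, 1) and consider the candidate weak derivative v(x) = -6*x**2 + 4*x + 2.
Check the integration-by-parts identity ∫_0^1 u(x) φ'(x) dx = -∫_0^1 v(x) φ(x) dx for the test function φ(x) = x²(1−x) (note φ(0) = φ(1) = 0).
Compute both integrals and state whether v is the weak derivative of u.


LHS = -1/12, RHS = -1/6. No, v is not the weak derivative of u.

u(x) = -2*x**3 + 2*x**2 + x + 2, classical derivative u'(x) = -6*x**2 + 4*x + 1.
φ(x) = x²(1−x), so φ'(x) = x*(2 - 3*x).
Note φ(0) = φ(1) = 0, so the boundary term u·φ vanishes.
LHS = ∫_0^1 u(x) φ'(x) dx = ∫_0^1 (6*x^5 - 10*x^4 + x^3 - 4*x^2 + 4*x) dx. Term by term:
  ∫_0^1 6*x^5 dx = 1;  ∫_0^1 -10*x^4 dx = -2;  ∫_0^1 x^3 dx = 1/4;
  ∫_0^1 -4*x^2 dx = -4/3;  ∫_0^1 4*x dx = 2.
Sum: 1 − 2 + 1/4 − 4/3 + 2 = -1/12.
So LHS = -1/12.
∫_0^1 v(x) φ(x) dx = ∫_0^1 (6*x^5 - 10*x^4 + 2*x^3 + 2*x^2) dx. Term by term:
  ∫_0^1 6*x^5 dx = 1;  ∫_0^1 -10*x^4 dx = -2;  ∫_0^1 2*x^3 dx = 1/2;
  ∫_0^1 2*x^2 dx = 2/3.
Sum: 1 − 2 + 1/2 + 2/3 = 1/6.
So RHS = -∫_0^1 v(x) φ(x) dx = -1/6.
LHS − RHS = 1/12 ≠ 0, so the identity fails.
(For a valid weak derivative the identity must hold for EVERY test function, in particular this one. The failure shows v is NOT the weak derivative of u.)
Correct weak derivative would be u'(x) = -6*x**2 + 4*x + 1.
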